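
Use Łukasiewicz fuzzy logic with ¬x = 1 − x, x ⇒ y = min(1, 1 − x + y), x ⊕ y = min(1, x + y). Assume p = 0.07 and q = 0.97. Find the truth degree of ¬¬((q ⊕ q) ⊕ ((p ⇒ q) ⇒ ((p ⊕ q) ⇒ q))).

1.00

q ⊕ q = min(1, 0.97 + 0.97) = min(1, 1.94) = 1.00
p ⇒ q = min(1, 1 − 0.07 + 0.97) = min(1, 1.90) = 1.00
p ⊕ q = min(1, 0.07 + 0.97) = min(1, 1.04) = 1.00
(p ⊕ q) ⇒ q = min(1, 1 − 1.00 + 0.97) = min(1, 0.97) = 0.97
(p ⇒ q) ⇒ ((p ⊕ q) ⇒ q) = min(1, 1 − 1.00 + 0.97) = min(1, 0.97) = 0.97
(q ⊕ q) ⊕ ((p ⇒ q) ⇒ ((p ⊕ q) ⇒ q)) = min(1, 1.00 + 0.97) = min(1, 1.97) = 1.00
¬((q ⊕ q) ⊕ ((p ⇒ q) ⇒ ((p ⊕ q) ⇒ q))) = 1 − 1.00 = 0.00
¬¬((q ⊕ q) ⊕ ((p ⇒ q) ⇒ ((p ⊕ q) ⇒ q))) = 1 − 0.00 = 1.00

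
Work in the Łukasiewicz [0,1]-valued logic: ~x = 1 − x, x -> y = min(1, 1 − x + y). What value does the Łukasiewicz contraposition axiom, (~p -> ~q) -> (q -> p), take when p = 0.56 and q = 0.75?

~p = 1 − 0.56 = 0.44
~q = 1 − 0.75 = 0.25
~p -> ~q = min(1, 1 − 0.44 + 0.25) = min(1, 0.81) = 0.81
q -> p = min(1, 1 − 0.75 + 0.56) = min(1, 0.81) = 0.81
(~p -> ~q) -> (q -> p) = min(1, 1 − 0.81 + 0.81) = min(1, 1.00) = 1.00
(As expected: an axiom of Ł∞, always 1.)

1.00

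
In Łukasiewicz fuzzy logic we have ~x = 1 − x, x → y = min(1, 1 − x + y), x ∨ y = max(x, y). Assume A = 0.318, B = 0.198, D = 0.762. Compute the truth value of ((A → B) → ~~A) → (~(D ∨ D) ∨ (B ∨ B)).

0.800

A → B = min(1, 1 − 0.318 + 0.198) = min(1, 0.880) = 0.880
~A = 1 − 0.318 = 0.682
~~A = 1 − 0.682 = 0.318
(A → B) → ~~A = min(1, 1 − 0.880 + 0.318) = min(1, 0.438) = 0.438
D ∨ D = max(0.762, 0.762) = 0.762
~(D ∨ D) = 1 − 0.762 = 0.238
B ∨ B = max(0.198, 0.198) = 0.198
~(D ∨ D) ∨ (B ∨ B) = max(0.238, 0.198) = 0.238
((A → B) → ~~A) → (~(D ∨ D) ∨ (B ∨ B)) = min(1, 1 − 0.438 + 0.238) = min(1, 0.800) = 0.800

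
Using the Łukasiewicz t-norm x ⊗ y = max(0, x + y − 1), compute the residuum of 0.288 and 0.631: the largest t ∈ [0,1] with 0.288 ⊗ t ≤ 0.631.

1.000

The residuum of the Łukasiewicz t-norm gives the supremum: min(1, 1 − 0.288 + 0.631).
1 − 0.288 + 0.631 = 1.343, so t = min(1, 1.343) = 1.000.
Check: 0.288 ⊗ 1.000 = max(0, 0.288) = 0.288 ≤ 0.631.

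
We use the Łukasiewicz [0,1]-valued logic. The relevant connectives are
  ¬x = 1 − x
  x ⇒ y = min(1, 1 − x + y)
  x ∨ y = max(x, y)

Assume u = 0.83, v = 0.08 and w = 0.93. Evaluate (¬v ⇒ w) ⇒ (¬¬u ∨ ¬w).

0.83

¬v = 1 − 0.08 = 0.92
¬v ⇒ w = min(1, 1 − 0.92 + 0.93) = min(1, 1.01) = 1.00
¬u = 1 − 0.83 = 0.17
¬¬u = 1 − 0.17 = 0.83
¬w = 1 − 0.93 = 0.07
¬¬u ∨ ¬w = max(0.83, 0.07) = 0.83
(¬v ⇒ w) ⇒ (¬¬u ∨ ¬w) = min(1, 1 − 1.00 + 0.83) = min(1, 0.83) = 0.83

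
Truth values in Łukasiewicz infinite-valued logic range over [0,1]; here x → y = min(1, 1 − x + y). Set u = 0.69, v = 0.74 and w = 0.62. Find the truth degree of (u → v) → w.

u → v = min(1, 1 − 0.69 + 0.74) = min(1, 1.05) = 1.00
(u → v) → w = min(1, 1 − 1.00 + 0.62) = min(1, 0.62) = 0.62

0.62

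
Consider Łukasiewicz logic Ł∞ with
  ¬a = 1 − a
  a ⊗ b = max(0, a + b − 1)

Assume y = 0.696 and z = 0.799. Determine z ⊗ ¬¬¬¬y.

¬y = 1 − 0.696 = 0.304
¬¬y = 1 − 0.304 = 0.696
¬¬¬y = 1 − 0.696 = 0.304
¬¬¬¬y = 1 − 0.304 = 0.696
z ⊗ ¬¬¬¬y = max(0, 0.799 + 0.696 − 1) = max(0, 0.495) = 0.495

0.495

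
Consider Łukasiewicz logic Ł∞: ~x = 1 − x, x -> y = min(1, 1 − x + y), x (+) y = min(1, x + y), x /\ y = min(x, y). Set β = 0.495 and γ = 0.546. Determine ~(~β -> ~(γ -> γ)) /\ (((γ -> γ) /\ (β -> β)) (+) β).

~β = 1 − 0.495 = 0.505
γ -> γ = min(1, 1 − 0.546 + 0.546) = min(1, 1.000) = 1.000
~(γ -> γ) = 1 − 1.000 = 0.000
~β -> ~(γ -> γ) = min(1, 1 − 0.505 + 0.000) = min(1, 0.495) = 0.495
~(~β -> ~(γ -> γ)) = 1 − 0.495 = 0.505
β -> β = min(1, 1 − 0.495 + 0.495) = min(1, 1.000) = 1.000
(γ -> γ) /\ (β -> β) = min(1.000, 1.000) = 1.000
((γ -> γ) /\ (β -> β)) (+) β = min(1, 1.000 + 0.495) = min(1, 1.495) = 1.000
~(~β -> ~(γ -> γ)) /\ (((γ -> γ) /\ (β -> β)) (+) β) = min(0.505, 1.000) = 0.505

0.505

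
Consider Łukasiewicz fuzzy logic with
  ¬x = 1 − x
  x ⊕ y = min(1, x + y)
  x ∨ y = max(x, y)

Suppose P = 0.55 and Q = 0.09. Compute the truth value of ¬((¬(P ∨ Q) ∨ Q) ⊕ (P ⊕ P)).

0.00

P ∨ Q = max(0.55, 0.09) = 0.55
¬(P ∨ Q) = 1 − 0.55 = 0.45
¬(P ∨ Q) ∨ Q = max(0.45, 0.09) = 0.45
P ⊕ P = min(1, 0.55 + 0.55) = min(1, 1.10) = 1.00
(¬(P ∨ Q) ∨ Q) ⊕ (P ⊕ P) = min(1, 0.45 + 1.00) = min(1, 1.45) = 1.00
¬((¬(P ∨ Q) ∨ Q) ⊕ (P ⊕ P)) = 1 − 1.00 = 0.00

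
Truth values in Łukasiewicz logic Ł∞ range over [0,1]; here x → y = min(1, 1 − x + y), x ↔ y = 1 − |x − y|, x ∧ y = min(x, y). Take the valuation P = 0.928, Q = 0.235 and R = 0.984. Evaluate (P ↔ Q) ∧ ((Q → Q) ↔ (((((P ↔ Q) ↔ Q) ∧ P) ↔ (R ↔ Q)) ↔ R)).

P ↔ Q = 1 − |0.928 − 0.235| = 1 − 0.693 = 0.307
Q → Q = min(1, 1 − 0.235 + 0.235) = min(1, 1.000) = 1.000
(P ↔ Q) ↔ Q = 1 − |0.307 − 0.235| = 1 − 0.072 = 0.928
((P ↔ Q) ↔ Q) ∧ P = min(0.928, 0.928) = 0.928
R ↔ Q = 1 − |0.984 − 0.235| = 1 − 0.749 = 0.251
(((P ↔ Q) ↔ Q) ∧ P) ↔ (R ↔ Q) = 1 − |0.928 − 0.251| = 1 − 0.677 = 0.323
((((P ↔ Q) ↔ Q) ∧ P) ↔ (R ↔ Q)) ↔ R = 1 − |0.323 − 0.984| = 1 − 0.661 = 0.339
(Q → Q) ↔ (((((P ↔ Q) ↔ Q) ∧ P) ↔ (R ↔ Q)) ↔ R) = 1 − |1.000 − 0.339| = 1 − 0.661 = 0.339
(P ↔ Q) ∧ ((Q → Q) ↔ (((((P ↔ Q) ↔ Q) ∧ P) ↔ (R ↔ Q)) ↔ R)) = min(0.307, 0.339) = 0.307

0.307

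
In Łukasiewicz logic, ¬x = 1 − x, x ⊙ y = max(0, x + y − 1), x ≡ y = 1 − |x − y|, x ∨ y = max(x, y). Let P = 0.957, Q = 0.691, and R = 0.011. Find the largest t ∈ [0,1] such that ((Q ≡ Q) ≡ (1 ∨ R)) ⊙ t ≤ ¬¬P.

Q ≡ Q = 1 − |0.691 − 0.691| = 1 − 0.000 = 1.000
1 ∨ R = max(1.000, 0.011) = 1.000
(Q ≡ Q) ≡ (1 ∨ R) = 1 − |1.000 − 1.000| = 1 − 0.000 = 1.000
So the left factor is (Q ≡ Q) ≡ (1 ∨ R) = 1.000.
¬P = 1 − 0.957 = 0.043
¬¬P = 1 − 0.043 = 0.957
So the right-hand bound is ¬¬P = 0.957.
The residuum of the Łukasiewicz t-norm gives the supremum: min(1, 1 − 1.000 + 0.957).
1 − 1.000 + 0.957 = 0.957, so t = min(1, 0.957) = 0.957.
Check: 1.000 ⊙ 0.957 = max(0, 0.957) = 0.957 ≤ 0.957.

0.957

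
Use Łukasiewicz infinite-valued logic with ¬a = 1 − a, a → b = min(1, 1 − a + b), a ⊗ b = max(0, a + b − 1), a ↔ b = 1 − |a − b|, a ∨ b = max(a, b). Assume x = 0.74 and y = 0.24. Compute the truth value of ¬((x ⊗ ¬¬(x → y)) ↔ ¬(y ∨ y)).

0.52

x → y = min(1, 1 − 0.74 + 0.24) = min(1, 0.50) = 0.50
¬(x → y) = 1 − 0.50 = 0.50
¬¬(x → y) = 1 − 0.50 = 0.50
x ⊗ ¬¬(x → y) = max(0, 0.74 + 0.50 − 1) = max(0, 0.24) = 0.24
y ∨ y = max(0.24, 0.24) = 0.24
¬(y ∨ y) = 1 − 0.24 = 0.76
(x ⊗ ¬¬(x → y)) ↔ ¬(y ∨ y) = 1 − |0.24 − 0.76| = 1 − 0.52 = 0.48
¬((x ⊗ ¬¬(x → y)) ↔ ¬(y ∨ y)) = 1 − 0.48 = 0.52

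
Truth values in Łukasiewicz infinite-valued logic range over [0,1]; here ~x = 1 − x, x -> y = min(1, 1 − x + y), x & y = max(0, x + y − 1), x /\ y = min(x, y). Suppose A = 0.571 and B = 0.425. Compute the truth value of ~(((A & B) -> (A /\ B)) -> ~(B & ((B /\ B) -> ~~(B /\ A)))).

A & B = max(0, 0.571 + 0.425 − 1) = max(0, -0.004) = 0.000
A /\ B = min(0.571, 0.425) = 0.425
(A & B) -> (A /\ B) = min(1, 1 − 0.000 + 0.425) = min(1, 1.425) = 1.000
B /\ B = min(0.425, 0.425) = 0.425
B /\ A = min(0.425, 0.571) = 0.425
~(B /\ A) = 1 − 0.425 = 0.575
~~(B /\ A) = 1 − 0.575 = 0.425
(B /\ B) -> ~~(B /\ A) = min(1, 1 − 0.425 + 0.425) = min(1, 1.000) = 1.000
B & ((B /\ B) -> ~~(B /\ A)) = max(0, 0.425 + 1.000 − 1) = max(0, 0.425) = 0.425
~(B & ((B /\ B) -> ~~(B /\ A))) = 1 − 0.425 = 0.575
((A & B) -> (A /\ B)) -> ~(B & ((B /\ B) -> ~~(B /\ A))) = min(1, 1 − 1.000 + 0.575) = min(1, 0.575) = 0.575
~(((A & B) -> (A /\ B)) -> ~(B & ((B /\ B) -> ~~(B /\ A)))) = 1 − 0.575 = 0.425

0.425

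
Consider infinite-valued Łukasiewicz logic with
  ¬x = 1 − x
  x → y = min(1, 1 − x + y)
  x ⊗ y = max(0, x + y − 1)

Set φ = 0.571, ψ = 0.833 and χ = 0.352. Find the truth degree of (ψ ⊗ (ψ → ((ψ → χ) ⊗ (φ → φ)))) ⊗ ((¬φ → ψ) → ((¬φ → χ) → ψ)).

ψ → χ = min(1, 1 − 0.833 + 0.352) = min(1, 0.519) = 0.519
φ → φ = min(1, 1 − 0.571 + 0.571) = min(1, 1.000) = 1.000
(ψ → χ) ⊗ (φ → φ) = max(0, 0.519 + 1.000 − 1) = max(0, 0.519) = 0.519
ψ → ((ψ → χ) ⊗ (φ → φ)) = min(1, 1 − 0.833 + 0.519) = min(1, 0.686) = 0.686
ψ ⊗ (ψ → ((ψ → χ) ⊗ (φ → φ))) = max(0, 0.833 + 0.686 − 1) = max(0, 0.519) = 0.519
¬φ = 1 − 0.571 = 0.429
¬φ → ψ = min(1, 1 − 0.429 + 0.833) = min(1, 1.404) = 1.000
¬φ → χ = min(1, 1 − 0.429 + 0.352) = min(1, 0.923) = 0.923
(¬φ → χ) → ψ = min(1, 1 − 0.923 + 0.833) = min(1, 0.910) = 0.910
(¬φ → ψ) → ((¬φ → χ) → ψ) = min(1, 1 − 1.000 + 0.910) = min(1, 0.910) = 0.910
(ψ ⊗ (ψ → ((ψ → χ) ⊗ (φ → φ)))) ⊗ ((¬φ → ψ) → ((¬φ → χ) → ψ)) = max(0, 0.519 + 0.910 − 1) = max(0, 0.429) = 0.429

0.429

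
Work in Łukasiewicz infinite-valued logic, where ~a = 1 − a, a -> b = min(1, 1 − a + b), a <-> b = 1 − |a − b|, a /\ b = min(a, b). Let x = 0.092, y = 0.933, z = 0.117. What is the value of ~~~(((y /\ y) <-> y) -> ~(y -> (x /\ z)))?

0.159

y /\ y = min(0.933, 0.933) = 0.933
(y /\ y) <-> y = 1 − |0.933 − 0.933| = 1 − 0.000 = 1.000
x /\ z = min(0.092, 0.117) = 0.092
y -> (x /\ z) = min(1, 1 − 0.933 + 0.092) = min(1, 0.159) = 0.159
~(y -> (x /\ z)) = 1 − 0.159 = 0.841
((y /\ y) <-> y) -> ~(y -> (x /\ z)) = min(1, 1 − 1.000 + 0.841) = min(1, 0.841) = 0.841
~(((y /\ y) <-> y) -> ~(y -> (x /\ z))) = 1 − 0.841 = 0.159
~~(((y /\ y) <-> y) -> ~(y -> (x /\ z))) = 1 − 0.159 = 0.841
~~~(((y /\ y) <-> y) -> ~(y -> (x /\ z))) = 1 − 0.841 = 0.159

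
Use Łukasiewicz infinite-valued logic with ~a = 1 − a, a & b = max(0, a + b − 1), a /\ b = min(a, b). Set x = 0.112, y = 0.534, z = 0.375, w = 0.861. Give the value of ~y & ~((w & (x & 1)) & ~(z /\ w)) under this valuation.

~y = 1 − 0.534 = 0.466
x & 1 = max(0, 0.112 + 1.000 − 1) = max(0, 0.112) = 0.112
w & (x & 1) = max(0, 0.861 + 0.112 − 1) = max(0, -0.027) = 0.000
z /\ w = min(0.375, 0.861) = 0.375
~(z /\ w) = 1 − 0.375 = 0.625
(w & (x & 1)) & ~(z /\ w) = max(0, 0.000 + 0.625 − 1) = max(0, -0.375) = 0.000
~((w & (x & 1)) & ~(z /\ w)) = 1 − 0.000 = 1.000
~y & ~((w & (x & 1)) & ~(z /\ w)) = max(0, 0.466 + 1.000 − 1) = max(0, 0.466) = 0.466

0.466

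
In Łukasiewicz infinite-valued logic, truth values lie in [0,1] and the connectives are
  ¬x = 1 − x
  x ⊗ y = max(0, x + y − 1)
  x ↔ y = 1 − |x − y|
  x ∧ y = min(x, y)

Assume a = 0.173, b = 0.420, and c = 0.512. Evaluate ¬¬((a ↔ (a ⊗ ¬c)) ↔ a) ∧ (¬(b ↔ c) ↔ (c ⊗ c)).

0.346

¬c = 1 − 0.512 = 0.488
a ⊗ ¬c = max(0, 0.173 + 0.488 − 1) = max(0, -0.339) = 0.000
a ↔ (a ⊗ ¬c) = 1 − |0.173 − 0.000| = 1 − 0.173 = 0.827
(a ↔ (a ⊗ ¬c)) ↔ a = 1 − |0.827 − 0.173| = 1 − 0.654 = 0.346
¬((a ↔ (a ⊗ ¬c)) ↔ a) = 1 − 0.346 = 0.654
¬¬((a ↔ (a ⊗ ¬c)) ↔ a) = 1 − 0.654 = 0.346
b ↔ c = 1 − |0.420 − 0.512| = 1 − 0.092 = 0.908
¬(b ↔ c) = 1 − 0.908 = 0.092
c ⊗ c = max(0, 0.512 + 0.512 − 1) = max(0, 0.024) = 0.024
¬(b ↔ c) ↔ (c ⊗ c) = 1 − |0.092 − 0.024| = 1 − 0.068 = 0.932
¬¬((a ↔ (a ⊗ ¬c)) ↔ a) ∧ (¬(b ↔ c) ↔ (c ⊗ c)) = min(0.346, 0.932) = 0.346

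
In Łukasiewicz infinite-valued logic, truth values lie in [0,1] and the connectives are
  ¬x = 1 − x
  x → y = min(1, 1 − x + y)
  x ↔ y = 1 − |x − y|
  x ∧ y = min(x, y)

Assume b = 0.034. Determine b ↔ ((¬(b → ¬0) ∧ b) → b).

0.034

¬0 = 1 − 0.000 = 1.000
b → ¬0 = min(1, 1 − 0.034 + 1.000) = min(1, 1.966) = 1.000
¬(b → ¬0) = 1 − 1.000 = 0.000
¬(b → ¬0) ∧ b = min(0.000, 0.034) = 0.000
(¬(b → ¬0) ∧ b) → b = min(1, 1 − 0.000 + 0.034) = min(1, 1.034) = 1.000
b ↔ ((¬(b → ¬0) ∧ b) → b) = 1 − |0.034 − 1.000| = 1 − 0.966 = 0.034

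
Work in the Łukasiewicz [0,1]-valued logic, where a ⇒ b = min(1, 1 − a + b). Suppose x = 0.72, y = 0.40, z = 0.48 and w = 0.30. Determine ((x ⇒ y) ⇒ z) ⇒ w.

x ⇒ y = min(1, 1 − 0.72 + 0.40) = min(1, 0.68) = 0.68
(x ⇒ y) ⇒ z = min(1, 1 − 0.68 + 0.48) = min(1, 0.80) = 0.80
((x ⇒ y) ⇒ z) ⇒ w = min(1, 1 − 0.80 + 0.30) = min(1, 0.50) = 0.50

0.50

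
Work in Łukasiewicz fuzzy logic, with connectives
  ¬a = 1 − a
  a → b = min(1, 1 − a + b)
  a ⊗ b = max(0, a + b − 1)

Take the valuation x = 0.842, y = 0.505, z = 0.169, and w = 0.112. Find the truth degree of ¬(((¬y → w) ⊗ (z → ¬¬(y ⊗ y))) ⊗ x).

0.700

¬y = 1 − 0.505 = 0.495
¬y → w = min(1, 1 − 0.495 + 0.112) = min(1, 0.617) = 0.617
y ⊗ y = max(0, 0.505 + 0.505 − 1) = max(0, 0.010) = 0.010
¬(y ⊗ y) = 1 − 0.010 = 0.990
¬¬(y ⊗ y) = 1 − 0.990 = 0.010
z → ¬¬(y ⊗ y) = min(1, 1 − 0.169 + 0.010) = min(1, 0.841) = 0.841
(¬y → w) ⊗ (z → ¬¬(y ⊗ y)) = max(0, 0.617 + 0.841 − 1) = max(0, 0.458) = 0.458
((¬y → w) ⊗ (z → ¬¬(y ⊗ y))) ⊗ x = max(0, 0.458 + 0.842 − 1) = max(0, 0.300) = 0.300
¬(((¬y → w) ⊗ (z → ¬¬(y ⊗ y))) ⊗ x) = 1 − 0.300 = 0.700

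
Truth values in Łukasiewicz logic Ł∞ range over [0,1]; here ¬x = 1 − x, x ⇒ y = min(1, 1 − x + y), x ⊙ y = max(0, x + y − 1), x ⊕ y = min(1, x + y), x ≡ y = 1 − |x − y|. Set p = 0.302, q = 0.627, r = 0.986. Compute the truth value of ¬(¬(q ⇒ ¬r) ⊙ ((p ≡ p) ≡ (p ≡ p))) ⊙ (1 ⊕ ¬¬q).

0.387

¬r = 1 − 0.986 = 0.014
q ⇒ ¬r = min(1, 1 − 0.627 + 0.014) = min(1, 0.387) = 0.387
¬(q ⇒ ¬r) = 1 − 0.387 = 0.613
p ≡ p = 1 − |0.302 − 0.302| = 1 − 0.000 = 1.000
(p ≡ p) ≡ (p ≡ p) = 1 − |1.000 − 1.000| = 1 − 0.000 = 1.000
¬(q ⇒ ¬r) ⊙ ((p ≡ p) ≡ (p ≡ p)) = max(0, 0.613 + 1.000 − 1) = max(0, 0.613) = 0.613
¬(¬(q ⇒ ¬r) ⊙ ((p ≡ p) ≡ (p ≡ p))) = 1 − 0.613 = 0.387
¬q = 1 − 0.627 = 0.373
¬¬q = 1 − 0.373 = 0.627
1 ⊕ ¬¬q = min(1, 1.000 + 0.627) = min(1, 1.627) = 1.000
¬(¬(q ⇒ ¬r) ⊙ ((p ≡ p) ≡ (p ≡ p))) ⊙ (1 ⊕ ¬¬q) = max(0, 0.387 + 1.000 − 1) = max(0, 0.387) = 0.387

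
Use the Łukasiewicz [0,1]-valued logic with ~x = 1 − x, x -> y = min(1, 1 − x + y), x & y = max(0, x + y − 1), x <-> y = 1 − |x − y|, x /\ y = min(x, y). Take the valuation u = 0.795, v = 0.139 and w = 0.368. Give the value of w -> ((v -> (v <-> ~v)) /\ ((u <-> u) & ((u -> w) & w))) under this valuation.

0.632

~v = 1 − 0.139 = 0.861
v <-> ~v = 1 − |0.139 − 0.861| = 1 − 0.722 = 0.278
v -> (v <-> ~v) = min(1, 1 − 0.139 + 0.278) = min(1, 1.139) = 1.000
u <-> u = 1 − |0.795 − 0.795| = 1 − 0.000 = 1.000
u -> w = min(1, 1 − 0.795 + 0.368) = min(1, 0.573) = 0.573
(u -> w) & w = max(0, 0.573 + 0.368 − 1) = max(0, -0.059) = 0.000
(u <-> u) & ((u -> w) & w) = max(0, 1.000 + 0.000 − 1) = max(0, 0.000) = 0.000
(v -> (v <-> ~v)) /\ ((u <-> u) & ((u -> w) & w)) = min(1.000, 0.000) = 0.000
w -> ((v -> (v <-> ~v)) /\ ((u <-> u) & ((u -> w) & w))) = min(1, 1 − 0.368 + 0.000) = min(1, 0.632) = 0.632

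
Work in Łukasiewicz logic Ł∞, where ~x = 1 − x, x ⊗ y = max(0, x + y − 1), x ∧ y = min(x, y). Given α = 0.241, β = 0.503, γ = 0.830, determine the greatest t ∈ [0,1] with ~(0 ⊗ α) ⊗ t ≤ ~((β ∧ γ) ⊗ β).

0 ⊗ α = max(0, 0.000 + 0.241 − 1) = max(0, -0.759) = 0.000
~(0 ⊗ α) = 1 − 0.000 = 1.000
So the left factor is ~(0 ⊗ α) = 1.000.
β ∧ γ = min(0.503, 0.830) = 0.503
(β ∧ γ) ⊗ β = max(0, 0.503 + 0.503 − 1) = max(0, 0.006) = 0.006
~((β ∧ γ) ⊗ β) = 1 − 0.006 = 0.994
So the right-hand bound is ~((β ∧ γ) ⊗ β) = 0.994.
The residuum of the Łukasiewicz t-norm gives the supremum: min(1, 1 − 1.000 + 0.994).
1 − 1.000 + 0.994 = 0.994, so t = min(1, 0.994) = 0.994.
Check: 1.000 ⊗ 0.994 = max(0, 0.994) = 0.994 ≤ 0.994.

0.994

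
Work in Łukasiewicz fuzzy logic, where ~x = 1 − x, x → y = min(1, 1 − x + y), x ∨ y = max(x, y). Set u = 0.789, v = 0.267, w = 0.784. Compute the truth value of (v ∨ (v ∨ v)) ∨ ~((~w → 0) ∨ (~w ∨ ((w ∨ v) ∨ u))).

0.267

v ∨ v = max(0.267, 0.267) = 0.267
v ∨ (v ∨ v) = max(0.267, 0.267) = 0.267
~w = 1 − 0.784 = 0.216
~w → 0 = min(1, 1 − 0.216 + 0.000) = min(1, 0.784) = 0.784
w ∨ v = max(0.784, 0.267) = 0.784
(w ∨ v) ∨ u = max(0.784, 0.789) = 0.789
~w ∨ ((w ∨ v) ∨ u) = max(0.216, 0.789) = 0.789
(~w → 0) ∨ (~w ∨ ((w ∨ v) ∨ u)) = max(0.784, 0.789) = 0.789
~((~w → 0) ∨ (~w ∨ ((w ∨ v) ∨ u))) = 1 − 0.789 = 0.211
(v ∨ (v ∨ v)) ∨ ~((~w → 0) ∨ (~w ∨ ((w ∨ v) ∨ u))) = max(0.267, 0.211) = 0.267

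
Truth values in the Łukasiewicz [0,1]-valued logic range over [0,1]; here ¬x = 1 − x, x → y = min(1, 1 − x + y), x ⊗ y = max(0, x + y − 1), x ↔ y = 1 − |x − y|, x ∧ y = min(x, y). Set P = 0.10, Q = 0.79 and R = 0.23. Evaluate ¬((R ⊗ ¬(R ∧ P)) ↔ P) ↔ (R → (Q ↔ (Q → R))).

0.03

R ∧ P = min(0.23, 0.10) = 0.10
¬(R ∧ P) = 1 − 0.10 = 0.90
R ⊗ ¬(R ∧ P) = max(0, 0.23 + 0.90 − 1) = max(0, 0.13) = 0.13
(R ⊗ ¬(R ∧ P)) ↔ P = 1 − |0.13 − 0.10| = 1 − 0.03 = 0.97
¬((R ⊗ ¬(R ∧ P)) ↔ P) = 1 − 0.97 = 0.03
Q → R = min(1, 1 − 0.79 + 0.23) = min(1, 0.44) = 0.44
Q ↔ (Q → R) = 1 − |0.79 − 0.44| = 1 − 0.35 = 0.65
R → (Q ↔ (Q → R)) = min(1, 1 − 0.23 + 0.65) = min(1, 1.42) = 1.00
¬((R ⊗ ¬(R ∧ P)) ↔ P) ↔ (R → (Q ↔ (Q → R))) = 1 − |0.03 − 1.00| = 1 − 0.97 = 0.03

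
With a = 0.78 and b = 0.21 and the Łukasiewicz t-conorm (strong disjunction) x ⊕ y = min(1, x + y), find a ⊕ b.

a ⊕ b = min(1, 0.78 + 0.21) = min(1, 0.99) = 0.99
For comparison, the Gödel t-conorm max(x, y) would give 0.78.

0.99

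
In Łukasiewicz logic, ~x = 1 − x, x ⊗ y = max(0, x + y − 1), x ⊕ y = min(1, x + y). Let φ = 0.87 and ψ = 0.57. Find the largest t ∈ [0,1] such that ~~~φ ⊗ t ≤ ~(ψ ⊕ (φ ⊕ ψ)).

0.87

~φ = 1 − 0.87 = 0.13
~~φ = 1 − 0.13 = 0.87
~~~φ = 1 − 0.87 = 0.13
So the left factor is ~~~φ = 0.13.
φ ⊕ ψ = min(1, 0.87 + 0.57) = min(1, 1.44) = 1.00
ψ ⊕ (φ ⊕ ψ) = min(1, 0.57 + 1.00) = min(1, 1.57) = 1.00
~(ψ ⊕ (φ ⊕ ψ)) = 1 − 1.00 = 0.00
So the right-hand bound is ~(ψ ⊕ (φ ⊕ ψ)) = 0.00.
The residuum of the Łukasiewicz t-norm gives the supremum: min(1, 1 − 0.13 + 0.00).
1 − 0.13 + 0.00 = 0.87, so t = min(1, 0.87) = 0.87.
Check: 0.13 ⊗ 0.87 = max(0, 0.00) = 0.00 ≤ 0.00.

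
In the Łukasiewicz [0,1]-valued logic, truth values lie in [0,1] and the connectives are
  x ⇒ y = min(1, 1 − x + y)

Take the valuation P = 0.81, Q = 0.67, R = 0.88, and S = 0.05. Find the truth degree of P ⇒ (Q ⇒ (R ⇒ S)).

0.69

R ⇒ S = min(1, 1 − 0.88 + 0.05) = min(1, 0.17) = 0.17
Q ⇒ (R ⇒ S) = min(1, 1 − 0.67 + 0.17) = min(1, 0.50) = 0.50
P ⇒ (Q ⇒ (R ⇒ S)) = min(1, 1 − 0.81 + 0.50) = min(1, 0.69) = 0.69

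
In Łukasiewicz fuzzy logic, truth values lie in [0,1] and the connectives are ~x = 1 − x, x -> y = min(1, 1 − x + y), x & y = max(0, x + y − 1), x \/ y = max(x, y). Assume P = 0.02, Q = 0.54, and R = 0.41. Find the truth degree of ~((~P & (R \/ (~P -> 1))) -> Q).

~P = 1 − 0.02 = 0.98
~P -> 1 = min(1, 1 − 0.98 + 1.00) = min(1, 1.02) = 1.00
R \/ (~P -> 1) = max(0.41, 1.00) = 1.00
~P & (R \/ (~P -> 1)) = max(0, 0.98 + 1.00 − 1) = max(0, 0.98) = 0.98
(~P & (R \/ (~P -> 1))) -> Q = min(1, 1 − 0.98 + 0.54) = min(1, 0.56) = 0.56
~((~P & (R \/ (~P -> 1))) -> Q) = 1 − 0.56 = 0.44

0.44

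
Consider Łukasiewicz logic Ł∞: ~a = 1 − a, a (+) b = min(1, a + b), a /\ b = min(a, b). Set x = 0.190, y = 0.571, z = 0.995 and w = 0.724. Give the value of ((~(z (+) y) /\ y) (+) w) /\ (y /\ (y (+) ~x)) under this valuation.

0.571

z (+) y = min(1, 0.995 + 0.571) = min(1, 1.566) = 1.000
~(z (+) y) = 1 − 1.000 = 0.000
~(z (+) y) /\ y = min(0.000, 0.571) = 0.000
(~(z (+) y) /\ y) (+) w = min(1, 0.000 + 0.724) = min(1, 0.724) = 0.724
~x = 1 − 0.190 = 0.810
y (+) ~x = min(1, 0.571 + 0.810) = min(1, 1.381) = 1.000
y /\ (y (+) ~x) = min(0.571, 1.000) = 0.571
((~(z (+) y) /\ y) (+) w) /\ (y /\ (y (+) ~x)) = min(0.724, 0.571) = 0.571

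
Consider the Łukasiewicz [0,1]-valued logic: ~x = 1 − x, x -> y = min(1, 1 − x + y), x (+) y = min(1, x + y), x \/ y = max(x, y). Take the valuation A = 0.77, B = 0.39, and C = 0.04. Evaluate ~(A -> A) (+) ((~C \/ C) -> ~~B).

0.43

A -> A = min(1, 1 − 0.77 + 0.77) = min(1, 1.00) = 1.00
~(A -> A) = 1 − 1.00 = 0.00
~C = 1 − 0.04 = 0.96
~C \/ C = max(0.96, 0.04) = 0.96
~B = 1 − 0.39 = 0.61
~~B = 1 − 0.61 = 0.39
(~C \/ C) -> ~~B = min(1, 1 − 0.96 + 0.39) = min(1, 0.43) = 0.43
~(A -> A) (+) ((~C \/ C) -> ~~B) = min(1, 0.00 + 0.43) = min(1, 0.43) = 0.43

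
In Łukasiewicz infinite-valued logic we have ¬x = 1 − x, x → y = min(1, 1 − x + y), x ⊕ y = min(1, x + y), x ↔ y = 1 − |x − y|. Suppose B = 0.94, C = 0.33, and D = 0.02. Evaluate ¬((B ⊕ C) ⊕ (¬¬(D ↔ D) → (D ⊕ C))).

B ⊕ C = min(1, 0.94 + 0.33) = min(1, 1.27) = 1.00
D ↔ D = 1 − |0.02 − 0.02| = 1 − 0.00 = 1.00
¬(D ↔ D) = 1 − 1.00 = 0.00
¬¬(D ↔ D) = 1 − 0.00 = 1.00
D ⊕ C = min(1, 0.02 + 0.33) = min(1, 0.35) = 0.35
¬¬(D ↔ D) → (D ⊕ C) = min(1, 1 − 1.00 + 0.35) = min(1, 0.35) = 0.35
(B ⊕ C) ⊕ (¬¬(D ↔ D) → (D ⊕ C)) = min(1, 1.00 + 0.35) = min(1, 1.35) = 1.00
¬((B ⊕ C) ⊕ (¬¬(D ↔ D) → (D ⊕ C))) = 1 − 1.00 = 0.00

0.00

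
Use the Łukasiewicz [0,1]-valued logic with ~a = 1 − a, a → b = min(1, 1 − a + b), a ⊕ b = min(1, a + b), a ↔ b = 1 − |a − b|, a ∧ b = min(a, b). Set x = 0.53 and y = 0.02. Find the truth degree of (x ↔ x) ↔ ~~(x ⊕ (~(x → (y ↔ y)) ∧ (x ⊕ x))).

x ↔ x = 1 − |0.53 − 0.53| = 1 − 0.00 = 1.00
y ↔ y = 1 − |0.02 − 0.02| = 1 − 0.00 = 1.00
x → (y ↔ y) = min(1, 1 − 0.53 + 1.00) = min(1, 1.47) = 1.00
~(x → (y ↔ y)) = 1 − 1.00 = 0.00
x ⊕ x = min(1, 0.53 + 0.53) = min(1, 1.06) = 1.00
~(x → (y ↔ y)) ∧ (x ⊕ x) = min(0.00, 1.00) = 0.00
x ⊕ (~(x → (y ↔ y)) ∧ (x ⊕ x)) = min(1, 0.53 + 0.00) = min(1, 0.53) = 0.53
~(x ⊕ (~(x → (y ↔ y)) ∧ (x ⊕ x))) = 1 − 0.53 = 0.47
~~(x ⊕ (~(x → (y ↔ y)) ∧ (x ⊕ x))) = 1 − 0.47 = 0.53
(x ↔ x) ↔ ~~(x ⊕ (~(x → (y ↔ y)) ∧ (x ⊕ x))) = 1 − |1.00 − 0.53| = 1 − 0.47 = 0.53

0.53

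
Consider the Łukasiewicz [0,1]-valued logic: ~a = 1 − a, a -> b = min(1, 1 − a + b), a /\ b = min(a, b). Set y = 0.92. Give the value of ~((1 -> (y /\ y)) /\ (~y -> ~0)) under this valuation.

y /\ y = min(0.92, 0.92) = 0.92
1 -> (y /\ y) = min(1, 1 − 1.00 + 0.92) = min(1, 0.92) = 0.92
~y = 1 − 0.92 = 0.08
~0 = 1 − 0.00 = 1.00
~y -> ~0 = min(1, 1 − 0.08 + 1.00) = min(1, 1.92) = 1.00
(1 -> (y /\ y)) /\ (~y -> ~0) = min(0.92, 1.00) = 0.92
~((1 -> (y /\ y)) /\ (~y -> ~0)) = 1 − 0.92 = 0.08

0.08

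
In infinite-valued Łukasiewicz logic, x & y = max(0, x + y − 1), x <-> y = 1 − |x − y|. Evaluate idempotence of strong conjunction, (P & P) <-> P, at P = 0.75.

0.75

P & P = max(0, 0.75 + 0.75 − 1) = max(0, 0.50) = 0.50
(P & P) <-> P = 1 − |0.50 − 0.75| = 1 − 0.25 = 0.75
(The value 0.75 < 1 shows this instance is not satisfied; fails in Ł∞ since a ⊗ a = max(0, 2a−1) ≠ a in general.)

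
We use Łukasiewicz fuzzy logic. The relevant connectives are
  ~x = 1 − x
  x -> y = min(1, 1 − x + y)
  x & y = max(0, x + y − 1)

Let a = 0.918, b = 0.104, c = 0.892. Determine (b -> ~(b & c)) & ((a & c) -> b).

b & c = max(0, 0.104 + 0.892 − 1) = max(0, -0.004) = 0.000
~(b & c) = 1 − 0.000 = 1.000
b -> ~(b & c) = min(1, 1 − 0.104 + 1.000) = min(1, 1.896) = 1.000
a & c = max(0, 0.918 + 0.892 − 1) = max(0, 0.810) = 0.810
(a & c) -> b = min(1, 1 − 0.810 + 0.104) = min(1, 0.294) = 0.294
(b -> ~(b & c)) & ((a & c) -> b) = max(0, 1.000 + 0.294 − 1) = max(0, 0.294) = 0.294

0.294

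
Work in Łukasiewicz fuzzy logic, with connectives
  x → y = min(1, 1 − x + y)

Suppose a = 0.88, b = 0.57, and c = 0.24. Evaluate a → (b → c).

b → c = min(1, 1 − 0.57 + 0.24) = min(1, 0.67) = 0.67
a → (b → c) = min(1, 1 − 0.88 + 0.67) = min(1, 0.79) = 0.79

0.79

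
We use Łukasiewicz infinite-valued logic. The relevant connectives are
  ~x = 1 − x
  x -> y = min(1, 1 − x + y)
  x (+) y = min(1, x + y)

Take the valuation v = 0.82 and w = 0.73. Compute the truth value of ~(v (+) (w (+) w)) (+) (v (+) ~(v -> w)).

w (+) w = min(1, 0.73 + 0.73) = min(1, 1.46) = 1.00
v (+) (w (+) w) = min(1, 0.82 + 1.00) = min(1, 1.82) = 1.00
~(v (+) (w (+) w)) = 1 − 1.00 = 0.00
v -> w = min(1, 1 − 0.82 + 0.73) = min(1, 0.91) = 0.91
~(v -> w) = 1 − 0.91 = 0.09
v (+) ~(v -> w) = min(1, 0.82 + 0.09) = min(1, 0.91) = 0.91
~(v (+) (w (+) w)) (+) (v (+) ~(v -> w)) = min(1, 0.00 + 0.91) = min(1, 0.91) = 0.91

0.91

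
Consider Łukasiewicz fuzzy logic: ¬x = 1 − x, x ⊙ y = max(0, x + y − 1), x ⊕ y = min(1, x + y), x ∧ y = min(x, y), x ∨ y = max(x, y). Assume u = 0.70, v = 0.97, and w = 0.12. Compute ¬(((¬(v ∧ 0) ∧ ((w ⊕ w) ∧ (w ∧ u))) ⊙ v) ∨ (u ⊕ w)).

v ∧ 0 = min(0.97, 0.00) = 0.00
¬(v ∧ 0) = 1 − 0.00 = 1.00
w ⊕ w = min(1, 0.12 + 0.12) = min(1, 0.24) = 0.24
w ∧ u = min(0.12, 0.70) = 0.12
(w ⊕ w) ∧ (w ∧ u) = min(0.24, 0.12) = 0.12
¬(v ∧ 0) ∧ ((w ⊕ w) ∧ (w ∧ u)) = min(1.00, 0.12) = 0.12
(¬(v ∧ 0) ∧ ((w ⊕ w) ∧ (w ∧ u))) ⊙ v = max(0, 0.12 + 0.97 − 1) = max(0, 0.09) = 0.09
u ⊕ w = min(1, 0.70 + 0.12) = min(1, 0.82) = 0.82
((¬(v ∧ 0) ∧ ((w ⊕ w) ∧ (w ∧ u))) ⊙ v) ∨ (u ⊕ w) = max(0.09, 0.82) = 0.82
¬(((¬(v ∧ 0) ∧ ((w ⊕ w) ∧ (w ∧ u))) ⊙ v) ∨ (u ⊕ w)) = 1 − 0.82 = 0.18

0.18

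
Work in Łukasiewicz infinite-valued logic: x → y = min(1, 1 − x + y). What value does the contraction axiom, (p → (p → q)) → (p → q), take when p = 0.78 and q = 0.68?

p → q = min(1, 1 − 0.78 + 0.68) = min(1, 0.90) = 0.90
p → (p → q) = min(1, 1 − 0.78 + 0.90) = min(1, 1.12) = 1.00
(p → (p → q)) → (p → q) = min(1, 1 − 1.00 + 0.90) = min(1, 0.90) = 0.90
(The value 0.90 < 1 shows this instance is not satisfied; fails in Ł∞ (the t-norm is not idempotent).)

0.90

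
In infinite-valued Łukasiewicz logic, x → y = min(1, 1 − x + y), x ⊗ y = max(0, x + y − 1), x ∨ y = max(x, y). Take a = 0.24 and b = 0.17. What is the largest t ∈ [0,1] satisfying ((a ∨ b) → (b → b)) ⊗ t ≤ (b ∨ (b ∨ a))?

0.24

a ∨ b = max(0.24, 0.17) = 0.24
b → b = min(1, 1 − 0.17 + 0.17) = min(1, 1.00) = 1.00
(a ∨ b) → (b → b) = min(1, 1 − 0.24 + 1.00) = min(1, 1.76) = 1.00
So the left factor is (a ∨ b) → (b → b) = 1.00.
b ∨ a = max(0.17, 0.24) = 0.24
b ∨ (b ∨ a) = max(0.17, 0.24) = 0.24
So the right-hand bound is b ∨ (b ∨ a) = 0.24.
The residuum of the Łukasiewicz t-norm gives the supremum: min(1, 1 − 1.00 + 0.24).
1 − 1.00 + 0.24 = 0.24, so t = min(1, 0.24) = 0.24.
Check: 1.00 ⊗ 0.24 = max(0, 0.24) = 0.24 ≤ 0.24.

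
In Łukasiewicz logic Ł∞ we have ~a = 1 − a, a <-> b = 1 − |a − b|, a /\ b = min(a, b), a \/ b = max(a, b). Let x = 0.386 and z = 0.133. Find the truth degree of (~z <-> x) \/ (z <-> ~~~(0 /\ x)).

~z = 1 − 0.133 = 0.867
~z <-> x = 1 − |0.867 − 0.386| = 1 − 0.481 = 0.519
0 /\ x = min(0.000, 0.386) = 0.000
~(0 /\ x) = 1 − 0.000 = 1.000
~~(0 /\ x) = 1 − 1.000 = 0.000
~~~(0 /\ x) = 1 − 0.000 = 1.000
z <-> ~~~(0 /\ x) = 1 − |0.133 − 1.000| = 1 − 0.867 = 0.133
(~z <-> x) \/ (z <-> ~~~(0 /\ x)) = max(0.519, 0.133) = 0.519

0.519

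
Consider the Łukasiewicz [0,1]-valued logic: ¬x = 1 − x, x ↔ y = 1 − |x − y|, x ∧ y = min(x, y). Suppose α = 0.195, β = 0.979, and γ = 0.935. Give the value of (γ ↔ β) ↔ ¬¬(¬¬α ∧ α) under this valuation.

0.239

γ ↔ β = 1 − |0.935 − 0.979| = 1 − 0.044 = 0.956
¬α = 1 − 0.195 = 0.805
¬¬α = 1 − 0.805 = 0.195
¬¬α ∧ α = min(0.195, 0.195) = 0.195
¬(¬¬α ∧ α) = 1 − 0.195 = 0.805
¬¬(¬¬α ∧ α) = 1 − 0.805 = 0.195
(γ ↔ β) ↔ ¬¬(¬¬α ∧ α) = 1 − |0.956 − 0.195| = 1 − 0.761 = 0.239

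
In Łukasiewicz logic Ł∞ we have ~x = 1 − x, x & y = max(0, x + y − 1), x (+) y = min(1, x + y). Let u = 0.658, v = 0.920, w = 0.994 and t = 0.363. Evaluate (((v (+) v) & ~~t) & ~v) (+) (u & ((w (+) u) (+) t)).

0.658

v (+) v = min(1, 0.920 + 0.920) = min(1, 1.840) = 1.000
~t = 1 − 0.363 = 0.637
~~t = 1 − 0.637 = 0.363
(v (+) v) & ~~t = max(0, 1.000 + 0.363 − 1) = max(0, 0.363) = 0.363
~v = 1 − 0.920 = 0.080
((v (+) v) & ~~t) & ~v = max(0, 0.363 + 0.080 − 1) = max(0, -0.557) = 0.000
w (+) u = min(1, 0.994 + 0.658) = min(1, 1.652) = 1.000
(w (+) u) (+) t = min(1, 1.000 + 0.363) = min(1, 1.363) = 1.000
u & ((w (+) u) (+) t) = max(0, 0.658 + 1.000 − 1) = max(0, 0.658) = 0.658
(((v (+) v) & ~~t) & ~v) (+) (u & ((w (+) u) (+) t)) = min(1, 0.000 + 0.658) = min(1, 0.658) = 0.658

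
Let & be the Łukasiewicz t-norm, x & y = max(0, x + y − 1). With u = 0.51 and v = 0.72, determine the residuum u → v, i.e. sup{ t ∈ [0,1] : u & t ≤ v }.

The residuum of the Łukasiewicz t-norm gives the supremum: min(1, 1 − 0.51 + 0.72).
1 − 0.51 + 0.72 = 1.21, so t = min(1, 1.21) = 1.00.
Check: 0.51 & 1.00 = max(0, 0.51) = 0.51 ≤ 0.72.

1.00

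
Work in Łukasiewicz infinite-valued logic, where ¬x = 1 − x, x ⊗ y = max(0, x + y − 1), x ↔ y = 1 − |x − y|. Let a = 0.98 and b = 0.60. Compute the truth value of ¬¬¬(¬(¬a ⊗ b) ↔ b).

0.40

¬a = 1 − 0.98 = 0.02
¬a ⊗ b = max(0, 0.02 + 0.60 − 1) = max(0, -0.38) = 0.00
¬(¬a ⊗ b) = 1 − 0.00 = 1.00
¬(¬a ⊗ b) ↔ b = 1 − |1.00 − 0.60| = 1 − 0.40 = 0.60
¬(¬(¬a ⊗ b) ↔ b) = 1 − 0.60 = 0.40
¬¬(¬(¬a ⊗ b) ↔ b) = 1 − 0.40 = 0.60
¬¬¬(¬(¬a ⊗ b) ↔ b) = 1 − 0.60 = 0.40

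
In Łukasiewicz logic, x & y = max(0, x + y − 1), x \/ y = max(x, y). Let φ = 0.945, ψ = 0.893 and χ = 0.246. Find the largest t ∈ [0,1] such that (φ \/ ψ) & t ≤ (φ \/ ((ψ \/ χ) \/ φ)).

1.000

φ \/ ψ = max(0.945, 0.893) = 0.945
So the left factor is φ \/ ψ = 0.945.
ψ \/ χ = max(0.893, 0.246) = 0.893
(ψ \/ χ) \/ φ = max(0.893, 0.945) = 0.945
φ \/ ((ψ \/ χ) \/ φ) = max(0.945, 0.945) = 0.945
So the right-hand bound is φ \/ ((ψ \/ χ) \/ φ) = 0.945.
The residuum of the Łukasiewicz t-norm gives the supremum: min(1, 1 − 0.945 + 0.945).
1 − 0.945 + 0.945 = 1.000, so t = min(1, 1.000) = 1.000.
Check: 0.945 & 1.000 = max(0, 0.945) = 0.945 ≤ 0.945.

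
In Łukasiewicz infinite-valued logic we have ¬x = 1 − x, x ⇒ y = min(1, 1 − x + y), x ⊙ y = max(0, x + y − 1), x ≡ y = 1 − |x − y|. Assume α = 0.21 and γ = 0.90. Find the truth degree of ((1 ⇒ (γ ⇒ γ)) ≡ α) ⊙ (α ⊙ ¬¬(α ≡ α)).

γ ⇒ γ = min(1, 1 − 0.90 + 0.90) = min(1, 1.00) = 1.00
1 ⇒ (γ ⇒ γ) = min(1, 1 − 1.00 + 1.00) = min(1, 1.00) = 1.00
(1 ⇒ (γ ⇒ γ)) ≡ α = 1 − |1.00 − 0.21| = 1 − 0.79 = 0.21
α ≡ α = 1 − |0.21 − 0.21| = 1 − 0.00 = 1.00
¬(α ≡ α) = 1 − 1.00 = 0.00
¬¬(α ≡ α) = 1 − 0.00 = 1.00
α ⊙ ¬¬(α ≡ α) = max(0, 0.21 + 1.00 − 1) = max(0, 0.21) = 0.21
((1 ⇒ (γ ⇒ γ)) ≡ α) ⊙ (α ⊙ ¬¬(α ≡ α)) = max(0, 0.21 + 0.21 − 1) = max(0, -0.58) = 0.00

0.00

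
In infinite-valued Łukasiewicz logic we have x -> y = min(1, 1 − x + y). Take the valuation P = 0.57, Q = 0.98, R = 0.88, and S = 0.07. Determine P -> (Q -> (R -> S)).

0.64

R -> S = min(1, 1 − 0.88 + 0.07) = min(1, 0.19) = 0.19
Q -> (R -> S) = min(1, 1 − 0.98 + 0.19) = min(1, 0.21) = 0.21
P -> (Q -> (R -> S)) = min(1, 1 − 0.57 + 0.21) = min(1, 0.64) = 0.64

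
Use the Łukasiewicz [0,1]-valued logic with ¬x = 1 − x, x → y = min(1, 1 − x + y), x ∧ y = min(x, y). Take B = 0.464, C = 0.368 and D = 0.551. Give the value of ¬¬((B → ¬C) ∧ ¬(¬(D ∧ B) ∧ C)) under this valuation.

0.632

¬C = 1 − 0.368 = 0.632
B → ¬C = min(1, 1 − 0.464 + 0.632) = min(1, 1.168) = 1.000
D ∧ B = min(0.551, 0.464) = 0.464
¬(D ∧ B) = 1 − 0.464 = 0.536
¬(D ∧ B) ∧ C = min(0.536, 0.368) = 0.368
¬(¬(D ∧ B) ∧ C) = 1 − 0.368 = 0.632
(B → ¬C) ∧ ¬(¬(D ∧ B) ∧ C) = min(1.000, 0.632) = 0.632
¬((B → ¬C) ∧ ¬(¬(D ∧ B) ∧ C)) = 1 − 0.632 = 0.368
¬¬((B → ¬C) ∧ ¬(¬(D ∧ B) ∧ C)) = 1 − 0.368 = 0.632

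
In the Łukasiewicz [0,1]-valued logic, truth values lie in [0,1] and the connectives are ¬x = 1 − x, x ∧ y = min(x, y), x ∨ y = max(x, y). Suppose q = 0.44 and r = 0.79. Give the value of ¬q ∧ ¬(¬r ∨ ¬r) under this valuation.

0.56

¬q = 1 − 0.44 = 0.56
¬r = 1 − 0.79 = 0.21
¬r ∨ ¬r = max(0.21, 0.21) = 0.21
¬(¬r ∨ ¬r) = 1 − 0.21 = 0.79
¬q ∧ ¬(¬r ∨ ¬r) = min(0.56, 0.79) = 0.56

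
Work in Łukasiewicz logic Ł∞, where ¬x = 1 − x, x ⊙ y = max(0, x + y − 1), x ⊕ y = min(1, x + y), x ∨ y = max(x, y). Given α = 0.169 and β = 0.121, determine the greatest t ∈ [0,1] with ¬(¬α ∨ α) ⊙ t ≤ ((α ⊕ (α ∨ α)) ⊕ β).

1.000

¬α = 1 − 0.169 = 0.831
¬α ∨ α = max(0.831, 0.169) = 0.831
¬(¬α ∨ α) = 1 − 0.831 = 0.169
So the left factor is ¬(¬α ∨ α) = 0.169.
α ∨ α = max(0.169, 0.169) = 0.169
α ⊕ (α ∨ α) = min(1, 0.169 + 0.169) = min(1, 0.338) = 0.338
(α ⊕ (α ∨ α)) ⊕ β = min(1, 0.338 + 0.121) = min(1, 0.459) = 0.459
So the right-hand bound is (α ⊕ (α ∨ α)) ⊕ β = 0.459.
The residuum of the Łukasiewicz t-norm gives the supremum: min(1, 1 − 0.169 + 0.459).
1 − 0.169 + 0.459 = 1.290, so t = min(1, 1.290) = 1.000.
Check: 0.169 ⊙ 1.000 = max(0, 0.169) = 0.169 ≤ 0.459.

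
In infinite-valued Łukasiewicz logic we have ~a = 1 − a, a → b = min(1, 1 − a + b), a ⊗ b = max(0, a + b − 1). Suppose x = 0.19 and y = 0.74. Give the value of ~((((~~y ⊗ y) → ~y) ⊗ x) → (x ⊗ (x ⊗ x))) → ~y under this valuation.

1.00

~y = 1 − 0.74 = 0.26
~~y = 1 − 0.26 = 0.74
~~y ⊗ y = max(0, 0.74 + 0.74 − 1) = max(0, 0.48) = 0.48
(~~y ⊗ y) → ~y = min(1, 1 − 0.48 + 0.26) = min(1, 0.78) = 0.78
((~~y ⊗ y) → ~y) ⊗ x = max(0, 0.78 + 0.19 − 1) = max(0, -0.03) = 0.00
x ⊗ x = max(0, 0.19 + 0.19 − 1) = max(0, -0.62) = 0.00
x ⊗ (x ⊗ x) = max(0, 0.19 + 0.00 − 1) = max(0, -0.81) = 0.00
(((~~y ⊗ y) → ~y) ⊗ x) → (x ⊗ (x ⊗ x)) = min(1, 1 − 0.00 + 0.00) = min(1, 1.00) = 1.00
~((((~~y ⊗ y) → ~y) ⊗ x) → (x ⊗ (x ⊗ x))) = 1 − 1.00 = 0.00
~((((~~y ⊗ y) → ~y) ⊗ x) → (x ⊗ (x ⊗ x))) → ~y = min(1, 1 − 0.00 + 0.26) = min(1, 1.26) = 1.00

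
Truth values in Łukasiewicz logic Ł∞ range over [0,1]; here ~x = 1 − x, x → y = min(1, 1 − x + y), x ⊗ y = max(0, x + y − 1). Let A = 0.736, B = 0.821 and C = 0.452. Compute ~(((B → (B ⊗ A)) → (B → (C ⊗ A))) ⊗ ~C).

0.821

B ⊗ A = max(0, 0.821 + 0.736 − 1) = max(0, 0.557) = 0.557
B → (B ⊗ A) = min(1, 1 − 0.821 + 0.557) = min(1, 0.736) = 0.736
C ⊗ A = max(0, 0.452 + 0.736 − 1) = max(0, 0.188) = 0.188
B → (C ⊗ A) = min(1, 1 − 0.821 + 0.188) = min(1, 0.367) = 0.367
(B → (B ⊗ A)) → (B → (C ⊗ A)) = min(1, 1 − 0.736 + 0.367) = min(1, 0.631) = 0.631
~C = 1 − 0.452 = 0.548
((B → (B ⊗ A)) → (B → (C ⊗ A))) ⊗ ~C = max(0, 0.631 + 0.548 − 1) = max(0, 0.179) = 0.179
~(((B → (B ⊗ A)) → (B → (C ⊗ A))) ⊗ ~C) = 1 − 0.179 = 0.821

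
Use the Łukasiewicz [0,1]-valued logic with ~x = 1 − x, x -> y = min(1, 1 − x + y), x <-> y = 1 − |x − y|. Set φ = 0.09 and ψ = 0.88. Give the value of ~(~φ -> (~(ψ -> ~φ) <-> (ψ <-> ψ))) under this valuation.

~φ = 1 − 0.09 = 0.91
ψ -> ~φ = min(1, 1 − 0.88 + 0.91) = min(1, 1.03) = 1.00
~(ψ -> ~φ) = 1 − 1.00 = 0.00
ψ <-> ψ = 1 − |0.88 − 0.88| = 1 − 0.00 = 1.00
~(ψ -> ~φ) <-> (ψ <-> ψ) = 1 − |0.00 − 1.00| = 1 − 1.00 = 0.00
~φ -> (~(ψ -> ~φ) <-> (ψ <-> ψ)) = min(1, 1 − 0.91 + 0.00) = min(1, 0.09) = 0.09
~(~φ -> (~(ψ -> ~φ) <-> (ψ <-> ψ))) = 1 − 0.09 = 0.91

0.91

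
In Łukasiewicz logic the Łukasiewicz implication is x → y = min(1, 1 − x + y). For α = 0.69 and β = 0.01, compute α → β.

α → β = min(1, 1 − 0.69 + 0.01) = min(1, 0.32) = 0.32
For comparison, the Gödel implication (1 if x ≤ y else y) would give 0.01.

0.32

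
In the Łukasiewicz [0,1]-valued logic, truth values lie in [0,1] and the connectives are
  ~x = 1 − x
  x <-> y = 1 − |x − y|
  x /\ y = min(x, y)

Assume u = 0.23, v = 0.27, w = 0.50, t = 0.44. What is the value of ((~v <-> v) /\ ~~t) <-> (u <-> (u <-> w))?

~v = 1 − 0.27 = 0.73
~v <-> v = 1 − |0.73 − 0.27| = 1 − 0.46 = 0.54
~t = 1 − 0.44 = 0.56
~~t = 1 − 0.56 = 0.44
(~v <-> v) /\ ~~t = min(0.54, 0.44) = 0.44
u <-> w = 1 − |0.23 − 0.50| = 1 − 0.27 = 0.73
u <-> (u <-> w) = 1 − |0.23 − 0.73| = 1 − 0.50 = 0.50
((~v <-> v) /\ ~~t) <-> (u <-> (u <-> w)) = 1 − |0.44 − 0.50| = 1 − 0.06 = 0.94

0.94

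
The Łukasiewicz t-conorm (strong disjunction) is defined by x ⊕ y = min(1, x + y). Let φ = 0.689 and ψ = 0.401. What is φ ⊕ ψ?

φ ⊕ ψ = min(1, 0.689 + 0.401) = min(1, 1.090) = 1.000
For comparison, the Gödel t-conorm max(x, y) would give 0.689.

1.000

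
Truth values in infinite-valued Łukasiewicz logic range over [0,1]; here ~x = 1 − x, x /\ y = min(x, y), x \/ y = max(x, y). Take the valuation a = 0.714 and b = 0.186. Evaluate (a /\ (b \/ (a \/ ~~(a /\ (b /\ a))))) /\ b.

b /\ a = min(0.186, 0.714) = 0.186
a /\ (b /\ a) = min(0.714, 0.186) = 0.186
~(a /\ (b /\ a)) = 1 − 0.186 = 0.814
~~(a /\ (b /\ a)) = 1 − 0.814 = 0.186
a \/ ~~(a /\ (b /\ a)) = max(0.714, 0.186) = 0.714
b \/ (a \/ ~~(a /\ (b /\ a))) = max(0.186, 0.714) = 0.714
a /\ (b \/ (a \/ ~~(a /\ (b /\ a)))) = min(0.714, 0.714) = 0.714
(a /\ (b \/ (a \/ ~~(a /\ (b /\ a))))) /\ b = min(0.714, 0.186) = 0.186

0.186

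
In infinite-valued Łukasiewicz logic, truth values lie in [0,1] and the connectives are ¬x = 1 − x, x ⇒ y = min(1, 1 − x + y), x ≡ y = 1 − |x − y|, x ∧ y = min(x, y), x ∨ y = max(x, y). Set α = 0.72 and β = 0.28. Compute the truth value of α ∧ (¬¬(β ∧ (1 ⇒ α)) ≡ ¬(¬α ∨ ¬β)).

1 ⇒ α = min(1, 1 − 1.00 + 0.72) = min(1, 0.72) = 0.72
β ∧ (1 ⇒ α) = min(0.28, 0.72) = 0.28
¬(β ∧ (1 ⇒ α)) = 1 − 0.28 = 0.72
¬¬(β ∧ (1 ⇒ α)) = 1 − 0.72 = 0.28
¬α = 1 − 0.72 = 0.28
¬β = 1 − 0.28 = 0.72
¬α ∨ ¬β = max(0.28, 0.72) = 0.72
¬(¬α ∨ ¬β) = 1 − 0.72 = 0.28
¬¬(β ∧ (1 ⇒ α)) ≡ ¬(¬α ∨ ¬β) = 1 − |0.28 − 0.28| = 1 − 0.00 = 1.00
α ∧ (¬¬(β ∧ (1 ⇒ α)) ≡ ¬(¬α ∨ ¬β)) = min(0.72, 1.00) = 0.72

0.72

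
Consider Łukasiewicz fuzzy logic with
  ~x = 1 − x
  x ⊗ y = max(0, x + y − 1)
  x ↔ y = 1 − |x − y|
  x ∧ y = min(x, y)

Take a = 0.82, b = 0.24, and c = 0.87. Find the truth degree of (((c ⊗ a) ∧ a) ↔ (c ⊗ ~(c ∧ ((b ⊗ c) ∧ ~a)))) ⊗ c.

0.80

c ⊗ a = max(0, 0.87 + 0.82 − 1) = max(0, 0.69) = 0.69
(c ⊗ a) ∧ a = min(0.69, 0.82) = 0.69
b ⊗ c = max(0, 0.24 + 0.87 − 1) = max(0, 0.11) = 0.11
~a = 1 − 0.82 = 0.18
(b ⊗ c) ∧ ~a = min(0.11, 0.18) = 0.11
c ∧ ((b ⊗ c) ∧ ~a) = min(0.87, 0.11) = 0.11
~(c ∧ ((b ⊗ c) ∧ ~a)) = 1 − 0.11 = 0.89
c ⊗ ~(c ∧ ((b ⊗ c) ∧ ~a)) = max(0, 0.87 + 0.89 − 1) = max(0, 0.76) = 0.76
((c ⊗ a) ∧ a) ↔ (c ⊗ ~(c ∧ ((b ⊗ c) ∧ ~a))) = 1 − |0.69 − 0.76| = 1 − 0.07 = 0.93
(((c ⊗ a) ∧ a) ↔ (c ⊗ ~(c ∧ ((b ⊗ c) ∧ ~a)))) ⊗ c = max(0, 0.93 + 0.87 − 1) = max(0, 0.80) = 0.80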